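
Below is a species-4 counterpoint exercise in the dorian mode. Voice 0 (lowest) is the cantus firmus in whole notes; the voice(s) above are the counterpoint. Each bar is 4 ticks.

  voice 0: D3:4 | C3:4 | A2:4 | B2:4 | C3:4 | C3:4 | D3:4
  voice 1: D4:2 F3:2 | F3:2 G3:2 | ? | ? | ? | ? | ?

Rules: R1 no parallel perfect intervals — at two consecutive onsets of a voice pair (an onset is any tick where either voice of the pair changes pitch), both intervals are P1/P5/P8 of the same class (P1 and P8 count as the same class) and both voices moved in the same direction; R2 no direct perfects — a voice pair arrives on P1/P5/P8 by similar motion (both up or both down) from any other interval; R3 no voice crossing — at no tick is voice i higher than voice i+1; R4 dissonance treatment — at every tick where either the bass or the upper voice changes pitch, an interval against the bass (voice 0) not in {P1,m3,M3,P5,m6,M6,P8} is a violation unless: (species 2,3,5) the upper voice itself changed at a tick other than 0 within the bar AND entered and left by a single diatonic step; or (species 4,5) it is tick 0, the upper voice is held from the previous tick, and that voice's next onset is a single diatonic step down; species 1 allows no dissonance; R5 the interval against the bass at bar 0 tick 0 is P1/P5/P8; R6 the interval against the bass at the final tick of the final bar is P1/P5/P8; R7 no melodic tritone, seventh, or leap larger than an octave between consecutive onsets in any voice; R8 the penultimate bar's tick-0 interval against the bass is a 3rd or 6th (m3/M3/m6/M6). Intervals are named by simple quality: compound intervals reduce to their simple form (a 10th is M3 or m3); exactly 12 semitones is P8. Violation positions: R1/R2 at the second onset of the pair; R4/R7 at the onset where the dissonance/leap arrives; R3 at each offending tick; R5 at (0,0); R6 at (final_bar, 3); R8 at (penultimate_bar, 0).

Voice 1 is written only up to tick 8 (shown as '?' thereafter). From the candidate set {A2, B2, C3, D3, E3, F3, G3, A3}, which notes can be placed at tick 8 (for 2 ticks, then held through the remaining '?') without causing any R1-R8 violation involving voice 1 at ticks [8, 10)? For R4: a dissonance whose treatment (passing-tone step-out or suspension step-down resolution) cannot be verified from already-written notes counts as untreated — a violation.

A2: violates R2,R7
B2: violates R4
C3: legal
D3: violates R4
E3: violates R1
F3: legal
G3: violates R4
A3: legal

{A3, C3, F3}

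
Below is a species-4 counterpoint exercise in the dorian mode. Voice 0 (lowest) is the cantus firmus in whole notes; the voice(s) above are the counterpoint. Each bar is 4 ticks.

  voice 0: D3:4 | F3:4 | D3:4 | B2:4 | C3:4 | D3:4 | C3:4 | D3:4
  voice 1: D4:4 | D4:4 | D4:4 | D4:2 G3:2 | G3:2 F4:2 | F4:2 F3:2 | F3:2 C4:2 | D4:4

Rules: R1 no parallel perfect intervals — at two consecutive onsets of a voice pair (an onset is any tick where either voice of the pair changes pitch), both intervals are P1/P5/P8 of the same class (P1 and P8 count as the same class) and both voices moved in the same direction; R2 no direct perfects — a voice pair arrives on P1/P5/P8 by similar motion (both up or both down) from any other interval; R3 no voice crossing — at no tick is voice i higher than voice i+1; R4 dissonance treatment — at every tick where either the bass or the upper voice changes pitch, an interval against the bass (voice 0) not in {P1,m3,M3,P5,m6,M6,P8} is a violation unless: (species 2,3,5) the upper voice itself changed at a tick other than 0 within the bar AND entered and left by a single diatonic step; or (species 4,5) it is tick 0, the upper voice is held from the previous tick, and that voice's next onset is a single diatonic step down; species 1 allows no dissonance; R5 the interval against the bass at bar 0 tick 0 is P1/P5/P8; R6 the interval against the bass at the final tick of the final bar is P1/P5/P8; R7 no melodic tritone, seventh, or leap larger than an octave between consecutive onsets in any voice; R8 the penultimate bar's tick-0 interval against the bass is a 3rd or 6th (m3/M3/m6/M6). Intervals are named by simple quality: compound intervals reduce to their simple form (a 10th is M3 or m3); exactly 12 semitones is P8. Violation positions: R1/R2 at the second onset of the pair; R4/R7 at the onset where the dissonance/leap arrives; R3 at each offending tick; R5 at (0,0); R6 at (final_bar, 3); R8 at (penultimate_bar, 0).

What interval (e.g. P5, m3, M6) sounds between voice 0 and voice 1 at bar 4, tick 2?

P4

voice 0=C3 voice 1=F4 -> P4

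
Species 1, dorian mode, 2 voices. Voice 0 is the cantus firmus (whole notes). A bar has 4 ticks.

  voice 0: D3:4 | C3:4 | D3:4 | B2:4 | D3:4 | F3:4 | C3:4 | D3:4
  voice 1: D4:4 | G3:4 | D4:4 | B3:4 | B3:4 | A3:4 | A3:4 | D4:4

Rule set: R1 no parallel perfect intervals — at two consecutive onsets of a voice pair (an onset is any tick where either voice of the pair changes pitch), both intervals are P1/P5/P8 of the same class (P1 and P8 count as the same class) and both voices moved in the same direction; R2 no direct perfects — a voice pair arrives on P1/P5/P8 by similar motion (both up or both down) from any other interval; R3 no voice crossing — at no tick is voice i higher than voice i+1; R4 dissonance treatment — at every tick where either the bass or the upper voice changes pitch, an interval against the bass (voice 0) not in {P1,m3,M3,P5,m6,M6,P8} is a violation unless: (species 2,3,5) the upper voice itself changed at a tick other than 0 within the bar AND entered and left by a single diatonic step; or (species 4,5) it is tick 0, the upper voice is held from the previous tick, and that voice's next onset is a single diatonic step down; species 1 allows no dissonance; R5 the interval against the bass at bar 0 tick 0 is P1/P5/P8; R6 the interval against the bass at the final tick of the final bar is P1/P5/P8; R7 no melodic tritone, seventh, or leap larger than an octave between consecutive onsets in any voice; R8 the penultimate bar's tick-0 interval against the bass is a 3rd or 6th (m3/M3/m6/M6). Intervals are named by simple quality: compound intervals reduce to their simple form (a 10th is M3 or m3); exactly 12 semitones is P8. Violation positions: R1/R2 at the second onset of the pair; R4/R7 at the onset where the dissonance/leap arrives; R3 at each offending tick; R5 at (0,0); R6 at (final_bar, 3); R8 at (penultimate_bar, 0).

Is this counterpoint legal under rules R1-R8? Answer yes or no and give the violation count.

No (4 violations)

bar 0: v0=D3 v1=D4 (P8)
bar 1: v0=C3 v1=G3 (P5)
bar 2: v0=D3 v1=D4 (P8)
bar 3: v0=B2 v1=B3 (P8)
bar 4: v0=D3 v1=B3 (M6)
bar 5: v0=F3 v1=A3 (M3)
bar 6: v0=C3 v1=A3 (M6)
bar 7: v0=D3 v1=D4 (P8)
  R2 @ bar1.0: D3/D4 P8 -> C3/G3 P5 similar
  R2 @ bar2.0: C3/G3 P5 -> D3/D4 P8 similar
  R1 @ bar3.0: D3/D4 P8 -> B2/B3 P8 similar
  R2 @ bar7.0: C3/A3 M6 -> D3/D4 P8 similar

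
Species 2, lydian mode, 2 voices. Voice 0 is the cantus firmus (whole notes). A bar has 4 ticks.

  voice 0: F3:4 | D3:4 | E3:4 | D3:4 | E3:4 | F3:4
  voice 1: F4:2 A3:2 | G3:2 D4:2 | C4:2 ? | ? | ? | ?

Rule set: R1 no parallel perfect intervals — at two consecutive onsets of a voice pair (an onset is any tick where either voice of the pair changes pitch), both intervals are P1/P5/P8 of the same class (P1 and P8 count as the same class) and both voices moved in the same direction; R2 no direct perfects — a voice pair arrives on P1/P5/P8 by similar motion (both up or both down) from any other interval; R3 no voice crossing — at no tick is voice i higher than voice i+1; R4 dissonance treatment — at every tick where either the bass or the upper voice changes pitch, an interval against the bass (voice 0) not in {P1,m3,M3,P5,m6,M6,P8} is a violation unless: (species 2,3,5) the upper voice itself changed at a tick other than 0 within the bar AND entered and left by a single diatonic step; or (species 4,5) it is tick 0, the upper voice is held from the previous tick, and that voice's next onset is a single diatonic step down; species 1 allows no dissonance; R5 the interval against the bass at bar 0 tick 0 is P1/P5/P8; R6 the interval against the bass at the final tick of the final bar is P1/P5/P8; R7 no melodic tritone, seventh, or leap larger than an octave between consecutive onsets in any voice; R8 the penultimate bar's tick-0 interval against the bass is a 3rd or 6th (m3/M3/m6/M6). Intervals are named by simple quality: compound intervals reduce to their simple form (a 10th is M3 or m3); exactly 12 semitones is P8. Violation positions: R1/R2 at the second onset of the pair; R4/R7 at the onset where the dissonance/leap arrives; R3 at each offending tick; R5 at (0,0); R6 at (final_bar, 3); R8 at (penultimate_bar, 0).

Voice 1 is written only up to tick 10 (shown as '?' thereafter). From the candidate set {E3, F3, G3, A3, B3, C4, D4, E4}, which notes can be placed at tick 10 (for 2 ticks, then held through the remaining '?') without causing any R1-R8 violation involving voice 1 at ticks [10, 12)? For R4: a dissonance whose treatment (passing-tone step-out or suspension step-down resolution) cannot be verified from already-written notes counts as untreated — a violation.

{B3, C4, E3, E4, G3}

E3: legal
F3: violates R4
G3: legal
A3: violates R4
B3: legal
C4: legal
D4: violates R4
E4: legal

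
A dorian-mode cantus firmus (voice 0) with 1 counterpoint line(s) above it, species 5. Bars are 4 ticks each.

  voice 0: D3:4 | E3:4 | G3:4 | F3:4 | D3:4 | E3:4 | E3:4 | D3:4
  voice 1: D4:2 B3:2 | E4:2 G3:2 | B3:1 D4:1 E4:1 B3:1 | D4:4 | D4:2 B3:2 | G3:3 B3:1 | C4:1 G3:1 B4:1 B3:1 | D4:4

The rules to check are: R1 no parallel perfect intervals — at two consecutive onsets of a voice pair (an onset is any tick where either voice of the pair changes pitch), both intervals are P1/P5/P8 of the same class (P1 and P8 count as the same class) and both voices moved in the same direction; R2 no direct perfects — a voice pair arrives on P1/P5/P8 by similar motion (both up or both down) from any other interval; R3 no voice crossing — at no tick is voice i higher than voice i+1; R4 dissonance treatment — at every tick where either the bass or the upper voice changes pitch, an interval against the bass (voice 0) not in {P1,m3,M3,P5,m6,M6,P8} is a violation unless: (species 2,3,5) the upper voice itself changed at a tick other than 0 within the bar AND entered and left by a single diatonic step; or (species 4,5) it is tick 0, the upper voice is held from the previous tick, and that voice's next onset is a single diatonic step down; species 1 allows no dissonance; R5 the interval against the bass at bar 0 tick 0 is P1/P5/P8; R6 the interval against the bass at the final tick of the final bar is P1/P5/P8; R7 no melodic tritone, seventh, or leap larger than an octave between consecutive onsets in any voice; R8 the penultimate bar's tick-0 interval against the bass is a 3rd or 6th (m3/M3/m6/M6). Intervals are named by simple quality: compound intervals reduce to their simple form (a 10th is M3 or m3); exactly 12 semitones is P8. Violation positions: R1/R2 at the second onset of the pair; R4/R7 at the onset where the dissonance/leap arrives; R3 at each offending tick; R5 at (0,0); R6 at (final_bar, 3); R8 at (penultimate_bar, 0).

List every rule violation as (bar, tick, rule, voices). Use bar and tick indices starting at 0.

(1, 0, R2, (0, 1))
(6, 2, R7, (1,))

bar 0: v0=D3 v1=D4 downbeat P8
bar 1: v0=E3 v1=E4 downbeat P8
bar 2: v0=G3 v1=B3 downbeat M3
bar 3: v0=F3 v1=D4 downbeat M6
bar 4: v0=D3 v1=D4 downbeat P8
bar 5: v0=E3 v1=G3 downbeat m3
bar 6: v0=E3 v1=C4 downbeat m6
bar 7: v0=D3 v1=D4 downbeat P8
  -> R2 @ bar 1 tick 0 v(0, 1): D3/B3 M6 -> E3/E4 P8 similar
  -> R7 @ bar 6 tick 2 v(1,): G3->B4 leap 16st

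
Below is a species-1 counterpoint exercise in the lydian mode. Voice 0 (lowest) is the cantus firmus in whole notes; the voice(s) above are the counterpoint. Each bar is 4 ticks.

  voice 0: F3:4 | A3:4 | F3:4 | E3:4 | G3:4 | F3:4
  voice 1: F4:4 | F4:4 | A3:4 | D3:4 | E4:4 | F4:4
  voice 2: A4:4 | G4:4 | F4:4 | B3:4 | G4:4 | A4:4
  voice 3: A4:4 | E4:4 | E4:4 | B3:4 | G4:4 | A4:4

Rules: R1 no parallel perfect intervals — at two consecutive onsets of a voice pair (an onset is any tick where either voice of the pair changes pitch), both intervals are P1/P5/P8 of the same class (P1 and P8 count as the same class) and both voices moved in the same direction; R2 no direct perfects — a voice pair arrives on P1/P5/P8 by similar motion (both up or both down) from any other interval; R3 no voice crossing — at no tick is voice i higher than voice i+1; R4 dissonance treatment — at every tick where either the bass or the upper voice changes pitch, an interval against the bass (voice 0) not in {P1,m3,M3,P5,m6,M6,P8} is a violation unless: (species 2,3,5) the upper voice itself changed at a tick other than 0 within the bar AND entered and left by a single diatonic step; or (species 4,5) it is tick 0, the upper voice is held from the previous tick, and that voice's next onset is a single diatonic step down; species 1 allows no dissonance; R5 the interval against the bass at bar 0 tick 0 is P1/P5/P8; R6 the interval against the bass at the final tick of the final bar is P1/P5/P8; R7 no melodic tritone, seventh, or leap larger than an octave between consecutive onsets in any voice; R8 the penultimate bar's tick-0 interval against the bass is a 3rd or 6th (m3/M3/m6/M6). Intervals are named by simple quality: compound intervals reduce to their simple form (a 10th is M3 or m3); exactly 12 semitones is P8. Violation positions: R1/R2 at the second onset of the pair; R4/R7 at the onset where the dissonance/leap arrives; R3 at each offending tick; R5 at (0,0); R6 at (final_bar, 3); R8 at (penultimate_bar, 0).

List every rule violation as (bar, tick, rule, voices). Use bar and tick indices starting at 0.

(0, 0, R5, (0, 2))
(0, 0, R5, (0, 3))
(1, 0, R3, (2, 3))
(1, 0, R4, (0, 2))
(1, 1, R3, (2, 3))
(1, 2, R3, (2, 3))
(1, 3, R3, (2, 3))
(2, 0, R2, (0, 2))
(2, 0, R3, (2, 3))
(2, 0, R4, (0, 3))
(2, 1, R3, (2, 3))
(2, 2, R3, (2, 3))
(2, 3, R3, (2, 3))
(3, 0, R2, (0, 2))
(3, 0, R2, (0, 3))
(3, 0, R2, (2, 3))
(3, 0, R3, (0, 1))
(3, 0, R4, (0, 1))
(3, 0, R7, (2,))
(3, 1, R3, (0, 1))
(3, 2, R3, (0, 1))
(3, 3, R3, (0, 1))
(4, 0, R1, (2, 3))
(4, 0, R2, (0, 2))
(4, 0, R2, (0, 3))
(4, 0, R7, (1,))
(4, 0, R8, (0, 2))
(4, 0, R8, (0, 3))
(5, 0, R1, (2, 3))
(5, 3, R6, (0, 2))
(5, 3, R6, (0, 3))

bar 0: v0=F3 v1=F4 v2=A4 v3=A4 downbeat M3
bar 1: v0=A3 v1=F4 v2=G4 v3=E4 downbeat P5
bar 2: v0=F3 v1=A3 v2=F4 v3=E4 downbeat M7
bar 3: v0=E3 v1=D3 v2=B3 v3=B3 downbeat P5
bar 4: v0=G3 v1=E4 v2=G4 v3=G4 downbeat P8
bar 5: v0=F3 v1=F4 v2=A4 v3=A4 downbeat M3
  -> R5 @ bar 0 tick 0 v(0, 2): opens on M3
  -> R5 @ bar 0 tick 0 v(0, 3): opens on M3
  -> R3 @ bar 1 tick 0 v(2, 3): G4 above E4
  -> R4 @ bar 1 tick 0 v(0, 2): A3/G4 m7 untreated
  -> R3 @ bar 1 tick 1 v(2, 3): G4 above E4
  -> R3 @ bar 1 tick 2 v(2, 3): G4 above E4
  -> R3 @ bar 1 tick 3 v(2, 3): G4 above E4
  -> R2 @ bar 2 tick 0 v(0, 2): A3/G4 m7 -> F3/F4 P8 similar
  -> R3 @ bar 2 tick 0 v(2, 3): F4 above E4
  -> R4 @ bar 2 tick 0 v(0, 3): F3/E4 M7 untreated
  -> R3 @ bar 2 tick 1 v(2, 3): F4 above E4
  -> R3 @ bar 2 tick 2 v(2, 3): F4 above E4
  -> R3 @ bar 2 tick 3 v(2, 3): F4 above E4
  -> R2 @ bar 3 tick 0 v(0, 2): F3/F4 P8 -> E3/B3 P5 similar
  -> R2 @ bar 3 tick 0 v(0, 3): F3/E4 M7 -> E3/B3 P5 similar
  -> R2 @ bar 3 tick 0 v(2, 3): F4/E4 m2 -> B3/B3 P1 similar
  -> R3 @ bar 3 tick 0 v(0, 1): E3 above D3
  -> R4 @ bar 3 tick 0 v(0, 1): E3/D3 M2 untreated
  -> R7 @ bar 3 tick 0 v(2,): F4->B3 leap 6st
  -> R3 @ bar 3 tick 1 v(0, 1): E3 above D3
  -> R3 @ bar 3 tick 2 v(0, 1): E3 above D3
  -> R3 @ bar 3 tick 3 v(0, 1): E3 above D3
  -> R1 @ bar 4 tick 0 v(2, 3): B3/B3 P1 -> G4/G4 P1 similar
  -> R2 @ bar 4 tick 0 v(0, 2): E3/B3 P5 -> G3/G4 P8 similar
  -> R2 @ bar 4 tick 0 v(0, 3): E3/B3 P5 -> G3/G4 P8 similar
  -> R7 @ bar 4 tick 0 v(1,): D3->E4 leap 14st
  -> R8 @ bar 4 tick 0 v(0, 2): penult P8 not 3rd/6th
  -> R8 @ bar 4 tick 0 v(0, 3): penult P8 not 3rd/6th
  -> R1 @ bar 5 tick 0 v(2, 3): G4/G4 P1 -> A4/A4 P1 similar
  -> R6 @ bar 5 tick 3 v(0, 2): closes on M3
  -> R6 @ bar 5 tick 3 v(0, 3): closes on M3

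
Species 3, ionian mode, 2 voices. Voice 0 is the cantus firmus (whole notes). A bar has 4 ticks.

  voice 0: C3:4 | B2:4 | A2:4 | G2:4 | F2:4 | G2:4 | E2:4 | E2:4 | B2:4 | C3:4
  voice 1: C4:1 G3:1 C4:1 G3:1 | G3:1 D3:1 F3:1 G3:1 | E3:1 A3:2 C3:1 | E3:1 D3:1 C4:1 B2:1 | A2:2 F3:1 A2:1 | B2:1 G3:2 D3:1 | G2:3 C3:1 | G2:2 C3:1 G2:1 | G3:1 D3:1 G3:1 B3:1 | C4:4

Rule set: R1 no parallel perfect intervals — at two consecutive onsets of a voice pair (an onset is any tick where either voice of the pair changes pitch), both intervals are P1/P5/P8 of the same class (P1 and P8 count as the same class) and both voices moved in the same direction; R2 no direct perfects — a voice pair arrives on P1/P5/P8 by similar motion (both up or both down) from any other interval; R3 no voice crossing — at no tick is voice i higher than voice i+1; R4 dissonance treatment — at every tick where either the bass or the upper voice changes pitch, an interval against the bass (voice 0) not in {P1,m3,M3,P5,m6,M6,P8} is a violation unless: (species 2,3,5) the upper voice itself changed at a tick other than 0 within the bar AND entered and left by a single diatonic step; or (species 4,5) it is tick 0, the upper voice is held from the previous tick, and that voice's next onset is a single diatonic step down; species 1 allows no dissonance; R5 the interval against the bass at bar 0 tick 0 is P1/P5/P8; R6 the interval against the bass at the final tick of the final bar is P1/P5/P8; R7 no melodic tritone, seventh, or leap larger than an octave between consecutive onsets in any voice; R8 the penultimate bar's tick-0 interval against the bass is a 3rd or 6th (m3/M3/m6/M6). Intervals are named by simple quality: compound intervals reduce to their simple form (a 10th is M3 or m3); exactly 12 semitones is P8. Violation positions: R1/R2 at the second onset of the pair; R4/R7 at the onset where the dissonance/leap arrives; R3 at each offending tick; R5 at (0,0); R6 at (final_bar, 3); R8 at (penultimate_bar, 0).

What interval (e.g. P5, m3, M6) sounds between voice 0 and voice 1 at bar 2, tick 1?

voice 0=A2 voice 1=A3 -> P8

P8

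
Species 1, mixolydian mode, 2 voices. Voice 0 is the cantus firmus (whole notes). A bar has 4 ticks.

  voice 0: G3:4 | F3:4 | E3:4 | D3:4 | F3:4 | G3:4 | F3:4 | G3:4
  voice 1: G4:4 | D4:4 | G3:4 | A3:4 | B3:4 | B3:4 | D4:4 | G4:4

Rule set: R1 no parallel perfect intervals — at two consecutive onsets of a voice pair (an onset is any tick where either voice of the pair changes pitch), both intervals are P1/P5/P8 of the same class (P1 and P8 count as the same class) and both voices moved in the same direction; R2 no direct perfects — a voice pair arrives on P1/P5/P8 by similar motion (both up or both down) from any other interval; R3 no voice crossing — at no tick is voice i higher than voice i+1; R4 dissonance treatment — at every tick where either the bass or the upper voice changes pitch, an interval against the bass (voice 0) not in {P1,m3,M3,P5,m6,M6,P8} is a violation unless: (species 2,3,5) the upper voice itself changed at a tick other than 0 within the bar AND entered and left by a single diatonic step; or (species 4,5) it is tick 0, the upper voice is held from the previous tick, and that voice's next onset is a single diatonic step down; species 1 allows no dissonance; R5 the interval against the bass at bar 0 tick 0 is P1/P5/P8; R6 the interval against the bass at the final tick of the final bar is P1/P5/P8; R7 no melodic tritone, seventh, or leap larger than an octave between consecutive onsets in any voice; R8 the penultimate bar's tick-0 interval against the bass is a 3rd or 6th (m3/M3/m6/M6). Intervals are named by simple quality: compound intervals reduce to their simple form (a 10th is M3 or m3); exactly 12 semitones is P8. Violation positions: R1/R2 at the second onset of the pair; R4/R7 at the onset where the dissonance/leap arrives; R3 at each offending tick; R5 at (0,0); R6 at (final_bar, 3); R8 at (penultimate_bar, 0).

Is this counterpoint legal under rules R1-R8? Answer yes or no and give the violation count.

No (2 violations)

bar 0: v0=G3 v1=G4 (P8)
bar 1: v0=F3 v1=D4 (M6)
bar 2: v0=E3 v1=G3 (m3)
bar 3: v0=D3 v1=A3 (P5)
bar 4: v0=F3 v1=B3 (TT)
bar 5: v0=G3 v1=B3 (M3)
bar 6: v0=F3 v1=D4 (M6)
bar 7: v0=G3 v1=G4 (P8)
  R4 @ bar4.0: F3/B3 TT untreated
  R2 @ bar7.0: F3/D4 M6 -> G3/G4 P8 similar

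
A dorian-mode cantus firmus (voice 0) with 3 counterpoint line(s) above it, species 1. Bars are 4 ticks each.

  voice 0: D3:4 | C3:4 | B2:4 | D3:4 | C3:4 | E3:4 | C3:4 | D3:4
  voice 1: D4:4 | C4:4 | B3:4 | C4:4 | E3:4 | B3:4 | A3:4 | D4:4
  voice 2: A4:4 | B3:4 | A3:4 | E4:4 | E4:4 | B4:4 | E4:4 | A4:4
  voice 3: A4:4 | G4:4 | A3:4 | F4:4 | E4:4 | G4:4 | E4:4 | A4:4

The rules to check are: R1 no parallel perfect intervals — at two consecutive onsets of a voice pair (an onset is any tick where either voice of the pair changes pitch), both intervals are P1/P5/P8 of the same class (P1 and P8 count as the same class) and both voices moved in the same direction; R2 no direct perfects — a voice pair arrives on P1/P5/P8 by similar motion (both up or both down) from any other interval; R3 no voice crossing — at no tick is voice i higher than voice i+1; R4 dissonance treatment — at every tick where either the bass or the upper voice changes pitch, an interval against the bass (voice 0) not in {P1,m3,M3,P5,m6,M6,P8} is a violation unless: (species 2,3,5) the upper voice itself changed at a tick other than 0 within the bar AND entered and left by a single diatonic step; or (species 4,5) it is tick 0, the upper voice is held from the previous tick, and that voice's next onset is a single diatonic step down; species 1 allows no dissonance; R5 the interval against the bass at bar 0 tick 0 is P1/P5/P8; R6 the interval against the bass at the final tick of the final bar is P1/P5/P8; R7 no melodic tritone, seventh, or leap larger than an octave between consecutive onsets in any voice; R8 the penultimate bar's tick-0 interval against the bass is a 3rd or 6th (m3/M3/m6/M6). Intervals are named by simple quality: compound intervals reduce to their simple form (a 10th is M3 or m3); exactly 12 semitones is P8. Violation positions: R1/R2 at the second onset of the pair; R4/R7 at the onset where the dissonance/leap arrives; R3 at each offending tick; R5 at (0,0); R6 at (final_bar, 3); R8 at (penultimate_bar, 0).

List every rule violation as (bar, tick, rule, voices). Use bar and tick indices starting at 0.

(1, 0, R1, (0, 1))
(1, 0, R1, (0, 3))
(1, 0, R1, (1, 3))
(1, 0, R3, (1, 2))
(1, 0, R4, (0, 2))
(1, 0, R7, (2,))
(1, 1, R3, (1, 2))
(1, 2, R3, (1, 2))
(1, 3, R3, (1, 2))
(2, 0, R1, (0, 1))
(2, 0, R2, (2, 3))
(2, 0, R3, (1, 2))
(2, 0, R4, (0, 2))
(2, 0, R4, (0, 3))
(2, 0, R7, (3,))
(2, 1, R3, (1, 2))
(2, 2, R3, (1, 2))
(2, 3, R3, (1, 2))
(3, 0, R4, (0, 1))
(3, 0, R4, (0, 2))
(4, 0, R2, (1, 3))
(5, 0, R1, (1, 2))
(5, 0, R2, (0, 1))
(5, 0, R2, (0, 2))
(5, 0, R3, (2, 3))
(5, 1, R3, (2, 3))
(5, 2, R3, (2, 3))
(5, 3, R3, (2, 3))
(6, 0, R2, (1, 2))
(6, 0, R2, (1, 3))
(6, 0, R2, (2, 3))
(7, 0, R1, (1, 2))
(7, 0, R1, (1, 3))
(7, 0, R1, (2, 3))
(7, 0, R2, (0, 1))
(7, 0, R2, (0, 2))
(7, 0, R2, (0, 3))

bar 0: v0=D3 v1=D4 v2=A4 v3=A4 downbeat P5
bar 1: v0=C3 v1=C4 v2=B3 v3=G4 downbeat P5
bar 2: v0=B2 v1=B3 v2=A3 v3=A3 downbeat m7
bar 3: v0=D3 v1=C4 v2=E4 v3=F4 downbeat m3
bar 4: v0=C3 v1=E3 v2=E4 v3=E4 downbeat M3
bar 5: v0=E3 v1=B3 v2=B4 v3=G4 downbeat m3
bar 6: v0=C3 v1=A3 v2=E4 v3=E4 downbeat M3
bar 7: v0=D3 v1=D4 v2=A4 v3=A4 downbeat P5
  -> R1 @ bar 1 tick 0 v(0, 1): D3/D4 P8 -> C3/C4 P8 similar
  -> R1 @ bar 1 tick 0 v(0, 3): D3/A4 P5 -> C3/G4 P5 similar
  -> R1 @ bar 1 tick 0 v(1, 3): D4/A4 P5 -> C4/G4 P5 similar
  -> R3 @ bar 1 tick 0 v(1, 2): C4 above B3
  -> R4 @ bar 1 tick 0 v(0, 2): C3/B3 M7 untreated
  -> R7 @ bar 1 tick 0 v(2,): A4->B3 leap 10st
  -> R3 @ bar 1 tick 1 v(1, 2): C4 above B3
  -> R3 @ bar 1 tick 2 v(1, 2): C4 above B3
  -> R3 @ bar 1 tick 3 v(1, 2): C4 above B3
  -> R1 @ bar 2 tick 0 v(0, 1): C3/C4 P8 -> B2/B3 P8 similar
  -> R2 @ bar 2 tick 0 v(2, 3): B3/G4 m6 -> A3/A3 P1 similar
  -> R3 @ bar 2 tick 0 v(1, 2): B3 above A3
  -> R4 @ bar 2 tick 0 v(0, 2): B2/A3 m7 untreated
  -> R4 @ bar 2 tick 0 v(0, 3): B2/A3 m7 untreated
  -> R7 @ bar 2 tick 0 v(3,): G4->A3 leap 10st
  -> R3 @ bar 2 tick 1 v(1, 2): B3 above A3
  -> R3 @ bar 2 tick 2 v(1, 2): B3 above A3
  -> R3 @ bar 2 tick 3 v(1, 2): B3 above A3
  -> R4 @ bar 3 tick 0 v(0, 1): D3/C4 m7 untreated
  -> R4 @ bar 3 tick 0 v(0, 2): D3/E4 M2 untreated
  -> R2 @ bar 4 tick 0 v(1, 3): C4/F4 P4 -> E3/E4 P8 similar
  -> R1 @ bar 5 tick 0 v(1, 2): E3/E4 P8 -> B3/B4 P8 similar
  -> R2 @ bar 5 tick 0 v(0, 1): C3/E3 M3 -> E3/B3 P5 similar
  -> R2 @ bar 5 tick 0 v(0, 2): C3/E4 M3 -> E3/B4 P5 similar
  -> R3 @ bar 5 tick 0 v(2, 3): B4 above G4
  -> R3 @ bar 5 tick 1 v(2, 3): B4 above G4
  -> R3 @ bar 5 tick 2 v(2, 3): B4 above G4
  -> R3 @ bar 5 tick 3 v(2, 3): B4 above G4
  -> R2 @ bar 6 tick 0 v(1, 2): B3/B4 P8 -> A3/E4 P5 similar
  -> R2 @ bar 6 tick 0 v(1, 3): B3/G4 m6 -> A3/E4 P5 similar
  -> R2 @ bar 6 tick 0 v(2, 3): B4/G4 M3 -> E4/E4 P1 similar
  -> R1 @ bar 7 tick 0 v(1, 2): A3/E4 P5 -> D4/A4 P5 similar
  -> R1 @ bar 7 tick 0 v(1, 3): A3/E4 P5 -> D4/A4 P5 similar
  -> R1 @ bar 7 tick 0 v(2, 3): E4/E4 P1 -> A4/A4 P1 similar
  -> R2 @ bar 7 tick 0 v(0, 1): C3/A3 M6 -> D3/D4 P8 similar
  -> R2 @ bar 7 tick 0 v(0, 2): C3/E4 M3 -> D3/A4 P5 similar
  -> R2 @ bar 7 tick 0 v(0, 3): C3/E4 M3 -> D3/A4 P5 similar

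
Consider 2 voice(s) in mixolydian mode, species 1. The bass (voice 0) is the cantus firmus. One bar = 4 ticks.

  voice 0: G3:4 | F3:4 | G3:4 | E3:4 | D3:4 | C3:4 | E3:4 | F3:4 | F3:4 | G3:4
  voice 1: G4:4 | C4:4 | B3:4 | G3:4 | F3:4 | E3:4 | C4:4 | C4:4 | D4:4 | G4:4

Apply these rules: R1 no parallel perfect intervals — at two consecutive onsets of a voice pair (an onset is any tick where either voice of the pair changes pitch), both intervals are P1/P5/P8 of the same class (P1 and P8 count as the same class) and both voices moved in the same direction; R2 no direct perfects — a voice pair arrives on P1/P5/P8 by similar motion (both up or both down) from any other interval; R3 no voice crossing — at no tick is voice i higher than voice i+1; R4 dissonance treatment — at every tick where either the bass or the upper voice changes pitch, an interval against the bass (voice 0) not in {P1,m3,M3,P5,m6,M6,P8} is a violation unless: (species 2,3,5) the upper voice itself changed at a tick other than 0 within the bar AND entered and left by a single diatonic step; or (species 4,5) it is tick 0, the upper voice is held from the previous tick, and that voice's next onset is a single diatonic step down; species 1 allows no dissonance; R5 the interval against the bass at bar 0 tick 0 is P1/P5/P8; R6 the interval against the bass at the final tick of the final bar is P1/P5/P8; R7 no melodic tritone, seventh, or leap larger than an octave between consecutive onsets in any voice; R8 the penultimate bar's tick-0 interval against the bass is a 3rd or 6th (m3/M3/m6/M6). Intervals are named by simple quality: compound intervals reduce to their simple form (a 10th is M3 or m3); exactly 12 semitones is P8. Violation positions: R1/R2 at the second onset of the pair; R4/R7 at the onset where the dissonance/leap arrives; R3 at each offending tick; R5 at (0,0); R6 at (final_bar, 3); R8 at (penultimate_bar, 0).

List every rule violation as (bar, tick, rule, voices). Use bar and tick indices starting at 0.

(1, 0, R2, (0, 1))
(9, 0, R2, (0, 1))

bar 0: v0=G3 v1=G4 downbeat P8
bar 1: v0=F3 v1=C4 downbeat P5
bar 2: v0=G3 v1=B3 downbeat M3
bar 3: v0=E3 v1=G3 downbeat m3
bar 4: v0=D3 v1=F3 downbeat m3
bar 5: v0=C3 v1=E3 downbeat M3
bar 6: v0=E3 v1=C4 downbeat m6
bar 7: v0=F3 v1=C4 downbeat P5
bar 8: v0=F3 v1=D4 downbeat M6
bar 9: v0=G3 v1=G4 downbeat P8
  -> R2 @ bar 1 tick 0 v(0, 1): G3/G4 P8 -> F3/C4 P5 similar
  -> R2 @ bar 9 tick 0 v(0, 1): F3/D4 M6 -> G3/G4 P8 similar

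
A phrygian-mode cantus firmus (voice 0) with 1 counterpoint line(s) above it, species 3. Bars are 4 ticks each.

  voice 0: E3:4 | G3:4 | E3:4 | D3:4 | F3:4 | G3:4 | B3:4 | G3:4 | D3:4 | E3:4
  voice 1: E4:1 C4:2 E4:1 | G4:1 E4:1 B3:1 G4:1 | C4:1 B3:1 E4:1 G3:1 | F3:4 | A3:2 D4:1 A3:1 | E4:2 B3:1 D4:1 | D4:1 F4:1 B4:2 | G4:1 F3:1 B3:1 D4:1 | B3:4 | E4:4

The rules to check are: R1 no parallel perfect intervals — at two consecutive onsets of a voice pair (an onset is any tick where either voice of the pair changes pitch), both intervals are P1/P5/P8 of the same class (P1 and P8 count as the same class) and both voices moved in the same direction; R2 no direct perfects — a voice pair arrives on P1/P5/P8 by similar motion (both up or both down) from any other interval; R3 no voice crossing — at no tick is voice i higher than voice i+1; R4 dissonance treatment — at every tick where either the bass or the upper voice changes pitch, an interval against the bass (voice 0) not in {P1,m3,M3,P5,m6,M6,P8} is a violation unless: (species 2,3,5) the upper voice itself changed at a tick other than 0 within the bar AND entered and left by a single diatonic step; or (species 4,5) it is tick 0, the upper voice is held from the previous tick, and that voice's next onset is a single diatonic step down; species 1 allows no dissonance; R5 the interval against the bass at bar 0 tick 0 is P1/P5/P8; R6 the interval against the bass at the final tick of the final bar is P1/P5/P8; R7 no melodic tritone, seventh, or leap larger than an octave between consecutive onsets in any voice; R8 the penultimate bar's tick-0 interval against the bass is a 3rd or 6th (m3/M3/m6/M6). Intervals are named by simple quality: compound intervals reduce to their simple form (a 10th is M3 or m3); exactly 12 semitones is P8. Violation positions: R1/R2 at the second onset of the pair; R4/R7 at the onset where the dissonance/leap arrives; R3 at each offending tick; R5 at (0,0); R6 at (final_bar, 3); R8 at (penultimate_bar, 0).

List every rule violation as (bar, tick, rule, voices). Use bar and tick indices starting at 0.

(1, 0, R1, (0, 1))
(6, 1, R4, (0, 1))
(6, 2, R7, (1,))
(7, 0, R1, (0, 1))
(7, 1, R3, (0, 1))
(7, 1, R4, (0, 1))
(7, 1, R7, (1,))
(7, 2, R7, (1,))
(9, 0, R2, (0, 1))

bar 0: v0=E3 v1=E4 downbeat P8
bar 1: v0=G3 v1=G4 downbeat P8
bar 2: v0=E3 v1=C4 downbeat m6
bar 3: v0=D3 v1=F3 downbeat m3
bar 4: v0=F3 v1=A3 downbeat M3
bar 5: v0=G3 v1=E4 downbeat M6
bar 6: v0=B3 v1=D4 downbeat m3
bar 7: v0=G3 v1=G4 downbeat P8
bar 8: v0=D3 v1=B3 downbeat M6
bar 9: v0=E3 v1=E4 downbeat P8
  -> R1 @ bar 1 tick 0 v(0, 1): E3/E4 P8 -> G3/G4 P8 similar
  -> R4 @ bar 6 tick 1 v(0, 1): B3/F4 TT untreated
  -> R7 @ bar 6 tick 2 v(1,): F4->B4 leap 6st
  -> R1 @ bar 7 tick 0 v(0, 1): B3/B4 P8 -> G3/G4 P8 similar
  -> R3 @ bar 7 tick 1 v(0, 1): G3 above F3
  -> R4 @ bar 7 tick 1 v(0, 1): G3/F3 M2 untreated
  -> R7 @ bar 7 tick 1 v(1,): G4->F3 leap 14st
  -> R7 @ bar 7 tick 2 v(1,): F3->B3 leap 6st
  -> R2 @ bar 9 tick 0 v(0, 1): D3/B3 M6 -> E3/E4 P8 similar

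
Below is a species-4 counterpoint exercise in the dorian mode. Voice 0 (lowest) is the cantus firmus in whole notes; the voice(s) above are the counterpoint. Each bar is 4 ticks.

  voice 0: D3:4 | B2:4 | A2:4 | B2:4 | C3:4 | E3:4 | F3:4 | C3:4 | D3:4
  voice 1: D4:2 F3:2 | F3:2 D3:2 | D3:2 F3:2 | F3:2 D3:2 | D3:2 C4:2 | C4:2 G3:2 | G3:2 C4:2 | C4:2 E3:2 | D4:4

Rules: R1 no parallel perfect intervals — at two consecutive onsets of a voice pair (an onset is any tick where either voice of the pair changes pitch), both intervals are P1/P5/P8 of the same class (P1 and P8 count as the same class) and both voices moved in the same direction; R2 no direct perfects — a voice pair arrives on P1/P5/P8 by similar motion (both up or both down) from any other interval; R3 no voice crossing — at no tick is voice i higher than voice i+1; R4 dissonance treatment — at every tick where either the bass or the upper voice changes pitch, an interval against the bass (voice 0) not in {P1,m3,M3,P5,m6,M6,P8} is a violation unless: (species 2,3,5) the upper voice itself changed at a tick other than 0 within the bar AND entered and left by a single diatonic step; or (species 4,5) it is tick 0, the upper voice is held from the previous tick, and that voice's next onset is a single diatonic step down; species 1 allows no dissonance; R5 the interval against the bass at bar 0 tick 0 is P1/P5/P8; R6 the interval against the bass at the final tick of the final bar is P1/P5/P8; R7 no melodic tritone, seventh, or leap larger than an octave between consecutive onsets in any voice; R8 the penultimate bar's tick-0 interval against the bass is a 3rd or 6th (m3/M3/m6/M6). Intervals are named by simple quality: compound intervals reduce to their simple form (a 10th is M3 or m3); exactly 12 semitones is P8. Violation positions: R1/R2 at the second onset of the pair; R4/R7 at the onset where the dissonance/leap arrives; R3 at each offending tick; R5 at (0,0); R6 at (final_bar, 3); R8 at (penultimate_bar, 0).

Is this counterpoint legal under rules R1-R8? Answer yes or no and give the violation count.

No (9 violations)

bar 0: v0=D3 v1=D4 (P8)
bar 1: v0=B2 v1=F3 (TT)
bar 2: v0=A2 v1=D3 (P4)
bar 3: v0=B2 v1=F3 (TT)
bar 4: v0=C3 v1=D3 (M2)
bar 5: v0=E3 v1=C4 (m6)
bar 6: v0=F3 v1=G3 (M2)
bar 7: v0=C3 v1=C4 (P8)
bar 8: v0=D3 v1=D4 (P8)
  R4 @ bar1.0: B2/F3 TT untreated
  R4 @ bar2.0: A2/D3 P4 untreated
  R4 @ bar3.0: B2/F3 TT untreated
  R4 @ bar4.0: C3/D3 M2 untreated
  R7 @ bar4.2: D3->C4 leap 10st
  R4 @ bar6.0: F3/G3 M2 untreated
  R8 @ bar7.0: penult P8 not 3rd/6th
  R2 @ bar8.0: C3/E3 M3 -> D3/D4 P8 similar
  R7 @ bar8.0: E3->D4 leap 10st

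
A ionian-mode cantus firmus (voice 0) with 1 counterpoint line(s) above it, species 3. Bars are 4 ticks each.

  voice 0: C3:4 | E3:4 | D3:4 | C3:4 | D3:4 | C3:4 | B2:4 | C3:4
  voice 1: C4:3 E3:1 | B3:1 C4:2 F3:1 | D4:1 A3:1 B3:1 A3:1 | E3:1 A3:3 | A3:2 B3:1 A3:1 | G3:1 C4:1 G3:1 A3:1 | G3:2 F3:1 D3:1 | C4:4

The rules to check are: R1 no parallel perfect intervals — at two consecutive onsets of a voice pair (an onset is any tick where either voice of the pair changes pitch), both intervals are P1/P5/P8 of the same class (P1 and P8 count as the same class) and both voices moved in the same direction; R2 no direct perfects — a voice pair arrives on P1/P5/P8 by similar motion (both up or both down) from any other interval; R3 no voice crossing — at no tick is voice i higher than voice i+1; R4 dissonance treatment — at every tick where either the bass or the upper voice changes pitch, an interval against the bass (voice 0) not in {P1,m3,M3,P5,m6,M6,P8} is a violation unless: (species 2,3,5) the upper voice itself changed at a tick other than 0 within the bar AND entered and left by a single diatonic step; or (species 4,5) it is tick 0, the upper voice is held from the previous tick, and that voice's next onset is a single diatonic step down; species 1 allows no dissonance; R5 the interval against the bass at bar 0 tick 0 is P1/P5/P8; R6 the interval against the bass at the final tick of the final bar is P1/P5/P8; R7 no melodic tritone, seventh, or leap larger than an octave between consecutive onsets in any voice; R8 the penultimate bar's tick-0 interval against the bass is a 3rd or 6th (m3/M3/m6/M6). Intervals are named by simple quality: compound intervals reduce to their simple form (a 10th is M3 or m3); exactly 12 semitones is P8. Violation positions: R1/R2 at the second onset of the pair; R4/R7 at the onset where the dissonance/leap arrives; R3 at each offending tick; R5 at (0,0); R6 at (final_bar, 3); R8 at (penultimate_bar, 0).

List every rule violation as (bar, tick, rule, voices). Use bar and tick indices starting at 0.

bar 0: v0=C3 v1=C4 downbeat P8
bar 1: v0=E3 v1=B3 downbeat P5
bar 2: v0=D3 v1=D4 downbeat P8
bar 3: v0=C3 v1=E3 downbeat M3
bar 4: v0=D3 v1=A3 downbeat P5
bar 5: v0=C3 v1=G3 downbeat P5
bar 6: v0=B2 v1=G3 downbeat m6
bar 7: v0=C3 v1=C4 downbeat P8
  -> R2 @ bar 1 tick 0 v(0, 1): C3/E3 M3 -> E3/B3 P5 similar
  -> R4 @ bar 1 tick 3 v(0, 1): E3/F3 m2 untreated
  -> R1 @ bar 5 tick 0 v(0, 1): D3/A3 P5 -> C3/G3 P5 similar
  -> R4 @ bar 6 tick 2 v(0, 1): B2/F3 TT untreated
  -> R2 @ bar 7 tick 0 v(0, 1): B2/D3 m3 -> C3/C4 P8 similar
  -> R7 @ bar 7 tick 0 v(1,): D3->C4 leap 10st

(1, 0, R2, (0, 1))
(1, 3, R4, (0, 1))
(5, 0, R1, (0, 1))
(6, 2, R4, (0, 1))
(7, 0, R2, (0, 1))
(7, 0, R7, (1,))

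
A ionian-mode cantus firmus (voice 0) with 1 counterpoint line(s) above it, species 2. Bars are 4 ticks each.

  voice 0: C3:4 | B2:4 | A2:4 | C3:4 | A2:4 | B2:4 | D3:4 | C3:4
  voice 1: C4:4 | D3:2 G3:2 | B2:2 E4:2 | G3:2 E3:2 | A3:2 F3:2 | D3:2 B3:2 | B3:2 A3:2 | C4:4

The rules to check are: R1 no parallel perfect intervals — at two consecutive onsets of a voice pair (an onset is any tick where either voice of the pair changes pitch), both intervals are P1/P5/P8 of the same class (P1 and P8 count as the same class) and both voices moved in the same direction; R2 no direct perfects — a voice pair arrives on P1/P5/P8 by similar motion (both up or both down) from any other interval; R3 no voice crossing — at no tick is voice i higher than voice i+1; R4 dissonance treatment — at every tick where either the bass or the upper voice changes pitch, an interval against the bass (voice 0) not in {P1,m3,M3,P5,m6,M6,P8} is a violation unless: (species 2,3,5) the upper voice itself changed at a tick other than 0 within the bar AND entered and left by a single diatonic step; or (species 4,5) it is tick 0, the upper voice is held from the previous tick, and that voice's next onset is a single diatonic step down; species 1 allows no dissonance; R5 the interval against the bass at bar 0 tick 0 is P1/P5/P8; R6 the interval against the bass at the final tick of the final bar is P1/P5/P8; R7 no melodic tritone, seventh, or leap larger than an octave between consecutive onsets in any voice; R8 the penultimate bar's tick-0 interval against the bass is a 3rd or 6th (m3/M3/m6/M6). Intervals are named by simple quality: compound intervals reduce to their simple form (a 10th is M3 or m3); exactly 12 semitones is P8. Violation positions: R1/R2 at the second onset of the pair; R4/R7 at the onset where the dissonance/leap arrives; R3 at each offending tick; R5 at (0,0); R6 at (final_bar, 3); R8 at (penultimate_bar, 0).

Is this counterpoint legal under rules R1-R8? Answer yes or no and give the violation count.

bar 0: v0=C3 v1=C4 (P8)
bar 1: v0=B2 v1=D3 (m3)
bar 2: v0=A2 v1=B2 (M2)
bar 3: v0=C3 v1=G3 (P5)
bar 4: v0=A2 v1=A3 (P8)
bar 5: v0=B2 v1=D3 (m3)
bar 6: v0=D3 v1=B3 (M6)
bar 7: v0=C3 v1=C4 (P8)
  R7 @ bar1.0: C4->D3 leap 10st
  R4 @ bar2.0: A2/B2 M2 untreated
  R7 @ bar2.2: B2->E4 leap 17st

No (3 violations)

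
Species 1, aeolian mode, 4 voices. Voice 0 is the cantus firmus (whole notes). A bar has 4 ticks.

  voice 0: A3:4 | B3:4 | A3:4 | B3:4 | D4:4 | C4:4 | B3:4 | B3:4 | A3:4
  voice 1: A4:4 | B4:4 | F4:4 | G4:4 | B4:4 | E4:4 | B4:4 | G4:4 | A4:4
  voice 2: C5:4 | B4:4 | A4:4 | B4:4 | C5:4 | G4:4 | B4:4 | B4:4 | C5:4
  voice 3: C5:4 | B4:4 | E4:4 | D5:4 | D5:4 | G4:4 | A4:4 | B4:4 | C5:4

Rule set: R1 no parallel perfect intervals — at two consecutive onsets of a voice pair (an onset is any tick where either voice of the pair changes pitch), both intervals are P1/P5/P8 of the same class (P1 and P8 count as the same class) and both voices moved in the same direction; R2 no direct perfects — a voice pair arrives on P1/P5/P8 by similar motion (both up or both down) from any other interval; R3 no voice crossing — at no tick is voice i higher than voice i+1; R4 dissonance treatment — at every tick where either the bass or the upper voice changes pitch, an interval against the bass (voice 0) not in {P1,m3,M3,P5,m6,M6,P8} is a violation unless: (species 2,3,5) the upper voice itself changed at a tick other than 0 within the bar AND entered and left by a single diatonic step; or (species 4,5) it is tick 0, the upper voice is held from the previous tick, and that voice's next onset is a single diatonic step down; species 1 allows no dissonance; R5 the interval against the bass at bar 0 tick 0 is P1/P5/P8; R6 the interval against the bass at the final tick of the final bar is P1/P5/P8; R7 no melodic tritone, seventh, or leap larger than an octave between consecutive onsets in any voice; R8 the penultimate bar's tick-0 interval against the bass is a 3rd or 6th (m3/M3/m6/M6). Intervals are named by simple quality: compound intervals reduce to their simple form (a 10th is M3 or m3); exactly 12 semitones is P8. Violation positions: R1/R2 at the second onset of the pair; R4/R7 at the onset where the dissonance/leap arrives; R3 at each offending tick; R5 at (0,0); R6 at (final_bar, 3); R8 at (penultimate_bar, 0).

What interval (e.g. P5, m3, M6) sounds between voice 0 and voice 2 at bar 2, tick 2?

P8

voice 0=A3 voice 2=A4 -> P8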